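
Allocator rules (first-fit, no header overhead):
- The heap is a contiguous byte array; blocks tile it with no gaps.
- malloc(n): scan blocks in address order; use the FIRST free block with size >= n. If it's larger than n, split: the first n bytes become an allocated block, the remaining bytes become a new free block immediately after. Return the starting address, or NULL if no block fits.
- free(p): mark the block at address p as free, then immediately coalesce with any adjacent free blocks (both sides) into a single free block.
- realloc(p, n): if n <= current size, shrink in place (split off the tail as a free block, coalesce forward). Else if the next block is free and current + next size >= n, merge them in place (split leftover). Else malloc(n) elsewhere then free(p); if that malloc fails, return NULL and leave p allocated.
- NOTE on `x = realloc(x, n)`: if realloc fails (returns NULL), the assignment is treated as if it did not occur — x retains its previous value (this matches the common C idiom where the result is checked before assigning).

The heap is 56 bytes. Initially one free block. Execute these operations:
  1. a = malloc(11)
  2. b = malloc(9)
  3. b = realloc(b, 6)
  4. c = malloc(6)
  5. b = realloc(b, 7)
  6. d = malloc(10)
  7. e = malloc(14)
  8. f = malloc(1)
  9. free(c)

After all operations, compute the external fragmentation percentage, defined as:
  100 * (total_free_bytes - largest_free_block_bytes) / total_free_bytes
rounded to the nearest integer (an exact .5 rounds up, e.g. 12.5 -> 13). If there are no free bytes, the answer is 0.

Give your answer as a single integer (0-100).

Answer: 15

Derivation:
Op 1: a = malloc(11) -> a = 0; heap: [0-10 ALLOC][11-55 FREE]
Op 2: b = malloc(9) -> b = 11; heap: [0-10 ALLOC][11-19 ALLOC][20-55 FREE]
Op 3: b = realloc(b, 6) -> b = 11; heap: [0-10 ALLOC][11-16 ALLOC][17-55 FREE]
Op 4: c = malloc(6) -> c = 17; heap: [0-10 ALLOC][11-16 ALLOC][17-22 ALLOC][23-55 FREE]
Op 5: b = realloc(b, 7) -> b = 23; heap: [0-10 ALLOC][11-16 FREE][17-22 ALLOC][23-29 ALLOC][30-55 FREE]
Op 6: d = malloc(10) -> d = 30; heap: [0-10 ALLOC][11-16 FREE][17-22 ALLOC][23-29 ALLOC][30-39 ALLOC][40-55 FREE]
Op 7: e = malloc(14) -> e = 40; heap: [0-10 ALLOC][11-16 FREE][17-22 ALLOC][23-29 ALLOC][30-39 ALLOC][40-53 ALLOC][54-55 FREE]
Op 8: f = malloc(1) -> f = 11; heap: [0-10 ALLOC][11-11 ALLOC][12-16 FREE][17-22 ALLOC][23-29 ALLOC][30-39 ALLOC][40-53 ALLOC][54-55 FREE]
Op 9: free(c) -> (freed c); heap: [0-10 ALLOC][11-11 ALLOC][12-22 FREE][23-29 ALLOC][30-39 ALLOC][40-53 ALLOC][54-55 FREE]
Free blocks: [11 2] total_free=13 largest=11 -> 100*(13-11)/13 = 200/13 ≈ 15.385 -> rounds to 15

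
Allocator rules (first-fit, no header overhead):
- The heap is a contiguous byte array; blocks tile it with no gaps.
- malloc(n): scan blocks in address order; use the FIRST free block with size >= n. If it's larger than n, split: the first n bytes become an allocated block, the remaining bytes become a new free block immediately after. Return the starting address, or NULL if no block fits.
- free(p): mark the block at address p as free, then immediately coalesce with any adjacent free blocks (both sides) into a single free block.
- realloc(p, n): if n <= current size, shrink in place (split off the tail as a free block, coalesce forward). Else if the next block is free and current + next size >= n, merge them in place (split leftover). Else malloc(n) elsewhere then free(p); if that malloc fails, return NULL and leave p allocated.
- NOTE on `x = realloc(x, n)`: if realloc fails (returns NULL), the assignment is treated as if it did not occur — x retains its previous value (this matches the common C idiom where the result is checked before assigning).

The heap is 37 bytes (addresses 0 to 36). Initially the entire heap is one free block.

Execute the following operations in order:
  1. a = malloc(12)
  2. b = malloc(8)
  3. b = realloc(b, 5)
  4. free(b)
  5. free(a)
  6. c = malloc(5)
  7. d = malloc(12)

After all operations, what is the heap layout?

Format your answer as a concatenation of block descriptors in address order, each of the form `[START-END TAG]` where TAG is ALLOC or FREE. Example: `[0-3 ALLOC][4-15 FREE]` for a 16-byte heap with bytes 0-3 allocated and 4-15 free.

Answer: [0-4 ALLOC][5-16 ALLOC][17-36 FREE]

Derivation:
Op 1: a = malloc(12) -> a = 0; heap: [0-11 ALLOC][12-36 FREE]
Op 2: b = malloc(8) -> b = 12; heap: [0-11 ALLOC][12-19 ALLOC][20-36 FREE]
Op 3: b = realloc(b, 5) -> b = 12; heap: [0-11 ALLOC][12-16 ALLOC][17-36 FREE]
Op 4: free(b) -> (freed b); heap: [0-11 ALLOC][12-36 FREE]
Op 5: free(a) -> (freed a); heap: [0-36 FREE]
Op 6: c = malloc(5) -> c = 0; heap: [0-4 ALLOC][5-36 FREE]
Op 7: d = malloc(12) -> d = 5; heap: [0-4 ALLOC][5-16 ALLOC][17-36 FREE]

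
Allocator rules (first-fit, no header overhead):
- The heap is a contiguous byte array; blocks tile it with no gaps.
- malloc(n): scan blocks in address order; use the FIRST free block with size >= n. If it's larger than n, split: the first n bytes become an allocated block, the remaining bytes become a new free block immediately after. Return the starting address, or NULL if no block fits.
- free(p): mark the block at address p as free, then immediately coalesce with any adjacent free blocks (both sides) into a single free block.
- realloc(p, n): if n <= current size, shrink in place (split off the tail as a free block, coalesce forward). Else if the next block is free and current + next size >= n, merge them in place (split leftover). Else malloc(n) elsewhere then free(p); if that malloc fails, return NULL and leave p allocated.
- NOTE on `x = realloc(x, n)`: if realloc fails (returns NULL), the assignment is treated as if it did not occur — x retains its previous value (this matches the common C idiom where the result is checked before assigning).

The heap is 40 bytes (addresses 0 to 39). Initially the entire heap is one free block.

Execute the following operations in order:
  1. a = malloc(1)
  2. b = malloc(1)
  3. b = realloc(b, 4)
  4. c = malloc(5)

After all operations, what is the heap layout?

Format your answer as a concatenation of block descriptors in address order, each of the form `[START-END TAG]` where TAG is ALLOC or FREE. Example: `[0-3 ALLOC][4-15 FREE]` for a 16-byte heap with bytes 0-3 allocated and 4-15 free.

Answer: [0-0 ALLOC][1-4 ALLOC][5-9 ALLOC][10-39 FREE]

Derivation:
Op 1: a = malloc(1) -> a = 0; heap: [0-0 ALLOC][1-39 FREE]
Op 2: b = malloc(1) -> b = 1; heap: [0-0 ALLOC][1-1 ALLOC][2-39 FREE]
Op 3: b = realloc(b, 4) -> b = 1; heap: [0-0 ALLOC][1-4 ALLOC][5-39 FREE]
Op 4: c = malloc(5) -> c = 5; heap: [0-0 ALLOC][1-4 ALLOC][5-9 ALLOC][10-39 FREE]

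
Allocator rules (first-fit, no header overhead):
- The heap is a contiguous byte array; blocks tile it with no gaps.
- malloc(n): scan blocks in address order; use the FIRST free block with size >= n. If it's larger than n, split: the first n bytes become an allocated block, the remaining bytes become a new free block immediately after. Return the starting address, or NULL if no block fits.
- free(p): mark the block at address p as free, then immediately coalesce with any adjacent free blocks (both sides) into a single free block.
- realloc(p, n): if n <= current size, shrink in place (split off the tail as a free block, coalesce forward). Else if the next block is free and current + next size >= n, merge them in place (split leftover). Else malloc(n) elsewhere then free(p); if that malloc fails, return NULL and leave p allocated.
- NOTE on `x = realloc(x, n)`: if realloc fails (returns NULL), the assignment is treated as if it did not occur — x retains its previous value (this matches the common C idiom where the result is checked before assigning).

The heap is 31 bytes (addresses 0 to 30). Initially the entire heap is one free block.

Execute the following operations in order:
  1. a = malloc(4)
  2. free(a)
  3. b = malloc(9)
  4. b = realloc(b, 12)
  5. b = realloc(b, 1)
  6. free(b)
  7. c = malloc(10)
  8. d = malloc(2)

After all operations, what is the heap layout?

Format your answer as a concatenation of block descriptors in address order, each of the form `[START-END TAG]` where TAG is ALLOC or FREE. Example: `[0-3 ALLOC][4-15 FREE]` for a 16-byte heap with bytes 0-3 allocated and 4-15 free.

Answer: [0-9 ALLOC][10-11 ALLOC][12-30 FREE]

Derivation:
Op 1: a = malloc(4) -> a = 0; heap: [0-3 ALLOC][4-30 FREE]
Op 2: free(a) -> (freed a); heap: [0-30 FREE]
Op 3: b = malloc(9) -> b = 0; heap: [0-8 ALLOC][9-30 FREE]
Op 4: b = realloc(b, 12) -> b = 0; heap: [0-11 ALLOC][12-30 FREE]
Op 5: b = realloc(b, 1) -> b = 0; heap: [0-0 ALLOC][1-30 FREE]
Op 6: free(b) -> (freed b); heap: [0-30 FREE]
Op 7: c = malloc(10) -> c = 0; heap: [0-9 ALLOC][10-30 FREE]
Op 8: d = malloc(2) -> d = 10; heap: [0-9 ALLOC][10-11 ALLOC][12-30 FREE]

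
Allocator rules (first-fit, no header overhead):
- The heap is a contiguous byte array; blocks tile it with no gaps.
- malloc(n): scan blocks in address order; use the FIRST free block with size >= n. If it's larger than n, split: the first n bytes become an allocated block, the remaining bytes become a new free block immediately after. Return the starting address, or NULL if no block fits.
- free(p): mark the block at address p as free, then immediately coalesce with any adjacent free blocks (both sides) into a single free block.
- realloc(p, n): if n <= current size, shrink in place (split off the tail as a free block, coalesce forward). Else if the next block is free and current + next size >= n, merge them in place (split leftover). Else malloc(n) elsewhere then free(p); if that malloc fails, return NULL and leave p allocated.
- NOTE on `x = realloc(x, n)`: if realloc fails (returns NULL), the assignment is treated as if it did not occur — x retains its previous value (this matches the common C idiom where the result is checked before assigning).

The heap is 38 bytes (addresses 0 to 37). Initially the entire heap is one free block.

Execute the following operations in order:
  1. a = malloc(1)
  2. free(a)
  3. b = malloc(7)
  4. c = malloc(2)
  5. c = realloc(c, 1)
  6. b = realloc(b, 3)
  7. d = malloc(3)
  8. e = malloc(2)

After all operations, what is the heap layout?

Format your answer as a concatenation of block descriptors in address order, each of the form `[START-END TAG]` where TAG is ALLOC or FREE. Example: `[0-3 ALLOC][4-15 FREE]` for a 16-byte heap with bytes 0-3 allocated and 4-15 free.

Op 1: a = malloc(1) -> a = 0; heap: [0-0 ALLOC][1-37 FREE]
Op 2: free(a) -> (freed a); heap: [0-37 FREE]
Op 3: b = malloc(7) -> b = 0; heap: [0-6 ALLOC][7-37 FREE]
Op 4: c = malloc(2) -> c = 7; heap: [0-6 ALLOC][7-8 ALLOC][9-37 FREE]
Op 5: c = realloc(c, 1) -> c = 7; heap: [0-6 ALLOC][7-7 ALLOC][8-37 FREE]
Op 6: b = realloc(b, 3) -> b = 0; heap: [0-2 ALLOC][3-6 FREE][7-7 ALLOC][8-37 FREE]
Op 7: d = malloc(3) -> d = 3; heap: [0-2 ALLOC][3-5 ALLOC][6-6 FREE][7-7 ALLOC][8-37 FREE]
Op 8: e = malloc(2) -> e = 8; heap: [0-2 ALLOC][3-5 ALLOC][6-6 FREE][7-7 ALLOC][8-9 ALLOC][10-37 FREE]

Answer: [0-2 ALLOC][3-5 ALLOC][6-6 FREE][7-7 ALLOC][8-9 ALLOC][10-37 FREE]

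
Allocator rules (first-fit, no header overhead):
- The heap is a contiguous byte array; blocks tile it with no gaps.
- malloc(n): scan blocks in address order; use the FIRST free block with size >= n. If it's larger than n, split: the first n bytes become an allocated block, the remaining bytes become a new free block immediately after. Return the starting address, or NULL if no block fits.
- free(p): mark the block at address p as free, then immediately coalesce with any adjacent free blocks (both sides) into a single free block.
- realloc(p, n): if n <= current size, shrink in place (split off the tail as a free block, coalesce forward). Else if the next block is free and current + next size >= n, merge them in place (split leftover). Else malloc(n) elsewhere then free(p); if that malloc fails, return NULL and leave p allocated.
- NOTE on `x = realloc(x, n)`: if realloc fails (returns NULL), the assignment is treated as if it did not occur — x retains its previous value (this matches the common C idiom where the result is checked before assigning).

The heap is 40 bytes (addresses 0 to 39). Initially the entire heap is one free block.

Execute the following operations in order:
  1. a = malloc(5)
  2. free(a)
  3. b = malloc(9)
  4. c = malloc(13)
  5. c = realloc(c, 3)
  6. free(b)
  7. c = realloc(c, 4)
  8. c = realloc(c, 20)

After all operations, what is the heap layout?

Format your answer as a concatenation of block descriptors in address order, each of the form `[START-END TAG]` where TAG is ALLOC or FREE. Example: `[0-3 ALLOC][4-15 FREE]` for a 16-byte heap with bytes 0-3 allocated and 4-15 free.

Op 1: a = malloc(5) -> a = 0; heap: [0-4 ALLOC][5-39 FREE]
Op 2: free(a) -> (freed a); heap: [0-39 FREE]
Op 3: b = malloc(9) -> b = 0; heap: [0-8 ALLOC][9-39 FREE]
Op 4: c = malloc(13) -> c = 9; heap: [0-8 ALLOC][9-21 ALLOC][22-39 FREE]
Op 5: c = realloc(c, 3) -> c = 9; heap: [0-8 ALLOC][9-11 ALLOC][12-39 FREE]
Op 6: free(b) -> (freed b); heap: [0-8 FREE][9-11 ALLOC][12-39 FREE]
Op 7: c = realloc(c, 4) -> c = 9; heap: [0-8 FREE][9-12 ALLOC][13-39 FREE]
Op 8: c = realloc(c, 20) -> c = 9; heap: [0-8 FREE][9-28 ALLOC][29-39 FREE]

Answer: [0-8 FREE][9-28 ALLOC][29-39 FREE]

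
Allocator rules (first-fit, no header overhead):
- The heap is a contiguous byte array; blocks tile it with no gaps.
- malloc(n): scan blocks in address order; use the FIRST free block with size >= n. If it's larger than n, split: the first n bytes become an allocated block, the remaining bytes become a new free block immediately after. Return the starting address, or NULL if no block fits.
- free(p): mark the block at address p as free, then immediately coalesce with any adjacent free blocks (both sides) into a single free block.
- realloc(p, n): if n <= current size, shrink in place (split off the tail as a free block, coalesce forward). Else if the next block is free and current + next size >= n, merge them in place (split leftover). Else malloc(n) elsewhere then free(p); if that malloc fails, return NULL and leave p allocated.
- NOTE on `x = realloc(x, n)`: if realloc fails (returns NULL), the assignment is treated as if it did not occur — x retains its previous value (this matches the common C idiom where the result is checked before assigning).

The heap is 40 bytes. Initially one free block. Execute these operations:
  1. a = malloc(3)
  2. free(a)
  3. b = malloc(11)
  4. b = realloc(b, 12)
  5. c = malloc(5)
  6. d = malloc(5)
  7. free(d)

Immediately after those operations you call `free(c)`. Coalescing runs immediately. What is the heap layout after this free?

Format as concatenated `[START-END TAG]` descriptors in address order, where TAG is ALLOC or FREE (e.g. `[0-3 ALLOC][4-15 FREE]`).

Op 1: a = malloc(3) -> a = 0; heap: [0-2 ALLOC][3-39 FREE]
Op 2: free(a) -> (freed a); heap: [0-39 FREE]
Op 3: b = malloc(11) -> b = 0; heap: [0-10 ALLOC][11-39 FREE]
Op 4: b = realloc(b, 12) -> b = 0; heap: [0-11 ALLOC][12-39 FREE]
Op 5: c = malloc(5) -> c = 12; heap: [0-11 ALLOC][12-16 ALLOC][17-39 FREE]
Op 6: d = malloc(5) -> d = 17; heap: [0-11 ALLOC][12-16 ALLOC][17-21 ALLOC][22-39 FREE]
Op 7: free(d) -> (freed d); heap: [0-11 ALLOC][12-16 ALLOC][17-39 FREE]
free(c): c = 12 -> block [12-16 ALLOC]; mark free, coalesce with adjacent free neighbors -> [0-11 ALLOC][12-39 FREE]

Answer: [0-11 ALLOC][12-39 FREE]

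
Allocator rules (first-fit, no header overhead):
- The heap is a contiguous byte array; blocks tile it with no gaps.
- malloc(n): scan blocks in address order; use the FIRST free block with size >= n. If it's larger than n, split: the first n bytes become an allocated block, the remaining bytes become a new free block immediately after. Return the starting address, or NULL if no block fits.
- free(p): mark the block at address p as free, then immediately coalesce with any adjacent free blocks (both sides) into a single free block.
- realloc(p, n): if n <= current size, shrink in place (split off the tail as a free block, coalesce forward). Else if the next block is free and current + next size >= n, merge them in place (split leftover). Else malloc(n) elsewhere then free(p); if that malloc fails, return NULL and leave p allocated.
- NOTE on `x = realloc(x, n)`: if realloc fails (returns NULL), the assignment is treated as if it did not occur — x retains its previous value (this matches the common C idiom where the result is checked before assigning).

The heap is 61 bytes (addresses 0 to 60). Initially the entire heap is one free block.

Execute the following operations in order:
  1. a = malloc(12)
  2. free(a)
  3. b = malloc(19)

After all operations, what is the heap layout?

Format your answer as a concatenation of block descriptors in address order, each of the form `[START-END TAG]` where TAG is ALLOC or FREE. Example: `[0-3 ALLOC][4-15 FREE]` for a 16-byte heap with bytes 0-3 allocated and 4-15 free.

Answer: [0-18 ALLOC][19-60 FREE]

Derivation:
Op 1: a = malloc(12) -> a = 0; heap: [0-11 ALLOC][12-60 FREE]
Op 2: free(a) -> (freed a); heap: [0-60 FREE]
Op 3: b = malloc(19) -> b = 0; heap: [0-18 ALLOC][19-60 FREE]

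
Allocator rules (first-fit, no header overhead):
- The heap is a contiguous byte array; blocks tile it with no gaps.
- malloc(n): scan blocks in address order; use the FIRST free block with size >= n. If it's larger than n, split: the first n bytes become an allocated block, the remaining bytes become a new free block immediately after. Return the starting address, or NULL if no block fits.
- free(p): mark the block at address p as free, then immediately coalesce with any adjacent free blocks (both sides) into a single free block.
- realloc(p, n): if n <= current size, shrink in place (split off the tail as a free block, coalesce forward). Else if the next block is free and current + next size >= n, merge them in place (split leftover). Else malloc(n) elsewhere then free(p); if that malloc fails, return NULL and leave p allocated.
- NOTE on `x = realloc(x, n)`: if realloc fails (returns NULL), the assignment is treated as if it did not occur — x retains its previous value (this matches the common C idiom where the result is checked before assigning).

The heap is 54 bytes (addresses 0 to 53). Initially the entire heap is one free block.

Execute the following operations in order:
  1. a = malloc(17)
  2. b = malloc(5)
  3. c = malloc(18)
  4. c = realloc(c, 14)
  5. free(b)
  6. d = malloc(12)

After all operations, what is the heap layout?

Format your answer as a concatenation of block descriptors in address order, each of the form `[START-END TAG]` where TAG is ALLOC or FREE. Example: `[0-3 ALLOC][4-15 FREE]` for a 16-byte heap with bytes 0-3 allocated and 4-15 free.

Answer: [0-16 ALLOC][17-21 FREE][22-35 ALLOC][36-47 ALLOC][48-53 FREE]

Derivation:
Op 1: a = malloc(17) -> a = 0; heap: [0-16 ALLOC][17-53 FREE]
Op 2: b = malloc(5) -> b = 17; heap: [0-16 ALLOC][17-21 ALLOC][22-53 FREE]
Op 3: c = malloc(18) -> c = 22; heap: [0-16 ALLOC][17-21 ALLOC][22-39 ALLOC][40-53 FREE]
Op 4: c = realloc(c, 14) -> c = 22; heap: [0-16 ALLOC][17-21 ALLOC][22-35 ALLOC][36-53 FREE]
Op 5: free(b) -> (freed b); heap: [0-16 ALLOC][17-21 FREE][22-35 ALLOC][36-53 FREE]
Op 6: d = malloc(12) -> d = 36; heap: [0-16 ALLOC][17-21 FREE][22-35 ALLOC][36-47 ALLOC][48-53 FREE]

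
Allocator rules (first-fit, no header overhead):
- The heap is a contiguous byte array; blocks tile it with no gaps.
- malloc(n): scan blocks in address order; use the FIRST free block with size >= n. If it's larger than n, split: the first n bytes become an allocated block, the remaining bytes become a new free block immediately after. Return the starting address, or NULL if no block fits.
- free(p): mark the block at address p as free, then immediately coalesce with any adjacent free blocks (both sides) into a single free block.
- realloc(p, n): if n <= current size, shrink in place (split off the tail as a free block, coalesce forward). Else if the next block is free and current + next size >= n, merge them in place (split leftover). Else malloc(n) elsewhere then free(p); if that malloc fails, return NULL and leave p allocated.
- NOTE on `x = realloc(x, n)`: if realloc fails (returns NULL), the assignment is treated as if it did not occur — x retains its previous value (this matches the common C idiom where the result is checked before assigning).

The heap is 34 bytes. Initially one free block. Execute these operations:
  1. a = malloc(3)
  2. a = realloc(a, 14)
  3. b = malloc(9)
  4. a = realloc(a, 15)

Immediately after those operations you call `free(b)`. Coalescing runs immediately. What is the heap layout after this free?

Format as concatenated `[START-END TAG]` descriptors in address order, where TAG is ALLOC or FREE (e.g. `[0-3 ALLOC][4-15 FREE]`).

Op 1: a = malloc(3) -> a = 0; heap: [0-2 ALLOC][3-33 FREE]
Op 2: a = realloc(a, 14) -> a = 0; heap: [0-13 ALLOC][14-33 FREE]
Op 3: b = malloc(9) -> b = 14; heap: [0-13 ALLOC][14-22 ALLOC][23-33 FREE]
Op 4: a = realloc(a, 15) -> NULL (a unchanged); heap: [0-13 ALLOC][14-22 ALLOC][23-33 FREE]
free(b): b = 14 -> block [14-22 ALLOC]; mark free, coalesce with adjacent free neighbors -> [0-13 ALLOC][14-33 FREE]

Answer: [0-13 ALLOC][14-33 FREE]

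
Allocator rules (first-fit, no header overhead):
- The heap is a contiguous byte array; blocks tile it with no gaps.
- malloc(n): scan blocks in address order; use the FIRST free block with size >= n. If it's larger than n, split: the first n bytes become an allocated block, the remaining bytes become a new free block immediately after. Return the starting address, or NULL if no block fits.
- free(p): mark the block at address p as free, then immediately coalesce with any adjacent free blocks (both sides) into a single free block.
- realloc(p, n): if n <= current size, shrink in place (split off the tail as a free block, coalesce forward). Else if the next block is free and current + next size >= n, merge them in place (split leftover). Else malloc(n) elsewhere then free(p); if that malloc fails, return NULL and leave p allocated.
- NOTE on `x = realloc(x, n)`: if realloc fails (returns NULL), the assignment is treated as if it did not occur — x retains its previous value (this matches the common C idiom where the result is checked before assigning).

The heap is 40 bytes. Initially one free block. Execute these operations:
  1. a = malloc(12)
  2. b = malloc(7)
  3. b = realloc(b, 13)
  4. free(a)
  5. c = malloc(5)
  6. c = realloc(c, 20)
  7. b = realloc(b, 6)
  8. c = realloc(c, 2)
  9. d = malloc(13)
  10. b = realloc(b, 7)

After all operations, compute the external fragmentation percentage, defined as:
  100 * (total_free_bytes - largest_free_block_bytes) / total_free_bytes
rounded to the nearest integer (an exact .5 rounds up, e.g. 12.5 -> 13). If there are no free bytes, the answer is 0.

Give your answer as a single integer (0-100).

Answer: 50

Derivation:
Op 1: a = malloc(12) -> a = 0; heap: [0-11 ALLOC][12-39 FREE]
Op 2: b = malloc(7) -> b = 12; heap: [0-11 ALLOC][12-18 ALLOC][19-39 FREE]
Op 3: b = realloc(b, 13) -> b = 12; heap: [0-11 ALLOC][12-24 ALLOC][25-39 FREE]
Op 4: free(a) -> (freed a); heap: [0-11 FREE][12-24 ALLOC][25-39 FREE]
Op 5: c = malloc(5) -> c = 0; heap: [0-4 ALLOC][5-11 FREE][12-24 ALLOC][25-39 FREE]
Op 6: c = realloc(c, 20) -> NULL (c unchanged); heap: [0-4 ALLOC][5-11 FREE][12-24 ALLOC][25-39 FREE]
Op 7: b = realloc(b, 6) -> b = 12; heap: [0-4 ALLOC][5-11 FREE][12-17 ALLOC][18-39 FREE]
Op 8: c = realloc(c, 2) -> c = 0; heap: [0-1 ALLOC][2-11 FREE][12-17 ALLOC][18-39 FREE]
Op 9: d = malloc(13) -> d = 18; heap: [0-1 ALLOC][2-11 FREE][12-17 ALLOC][18-30 ALLOC][31-39 FREE]
Op 10: b = realloc(b, 7) -> b = 2; heap: [0-1 ALLOC][2-8 ALLOC][9-17 FREE][18-30 ALLOC][31-39 FREE]
Free blocks: [9 9] total_free=18 largest=9 -> 100*(18-9)/18 = 900/18 = 50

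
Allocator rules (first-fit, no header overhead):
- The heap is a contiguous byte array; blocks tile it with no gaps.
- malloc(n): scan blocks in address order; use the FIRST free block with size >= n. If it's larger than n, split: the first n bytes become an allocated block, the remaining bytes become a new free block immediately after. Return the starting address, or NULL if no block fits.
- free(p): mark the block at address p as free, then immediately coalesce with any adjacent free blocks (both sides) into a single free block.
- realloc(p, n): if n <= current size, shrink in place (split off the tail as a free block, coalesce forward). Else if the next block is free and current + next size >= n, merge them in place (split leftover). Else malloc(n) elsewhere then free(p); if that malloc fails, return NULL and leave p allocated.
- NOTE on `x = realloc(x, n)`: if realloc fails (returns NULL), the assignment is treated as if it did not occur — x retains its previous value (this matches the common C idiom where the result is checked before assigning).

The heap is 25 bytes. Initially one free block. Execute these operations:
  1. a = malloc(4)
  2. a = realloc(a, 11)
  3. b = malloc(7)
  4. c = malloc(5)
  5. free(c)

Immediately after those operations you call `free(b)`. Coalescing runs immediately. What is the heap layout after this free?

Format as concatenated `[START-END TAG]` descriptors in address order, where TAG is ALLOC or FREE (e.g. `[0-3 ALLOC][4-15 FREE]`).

Answer: [0-10 ALLOC][11-24 FREE]

Derivation:
Op 1: a = malloc(4) -> a = 0; heap: [0-3 ALLOC][4-24 FREE]
Op 2: a = realloc(a, 11) -> a = 0; heap: [0-10 ALLOC][11-24 FREE]
Op 3: b = malloc(7) -> b = 11; heap: [0-10 ALLOC][11-17 ALLOC][18-24 FREE]
Op 4: c = malloc(5) -> c = 18; heap: [0-10 ALLOC][11-17 ALLOC][18-22 ALLOC][23-24 FREE]
Op 5: free(c) -> (freed c); heap: [0-10 ALLOC][11-17 ALLOC][18-24 FREE]
free(b): b = 11 -> block [11-17 ALLOC]; mark free, coalesce with adjacent free neighbors -> [0-10 ALLOC][11-24 FREE]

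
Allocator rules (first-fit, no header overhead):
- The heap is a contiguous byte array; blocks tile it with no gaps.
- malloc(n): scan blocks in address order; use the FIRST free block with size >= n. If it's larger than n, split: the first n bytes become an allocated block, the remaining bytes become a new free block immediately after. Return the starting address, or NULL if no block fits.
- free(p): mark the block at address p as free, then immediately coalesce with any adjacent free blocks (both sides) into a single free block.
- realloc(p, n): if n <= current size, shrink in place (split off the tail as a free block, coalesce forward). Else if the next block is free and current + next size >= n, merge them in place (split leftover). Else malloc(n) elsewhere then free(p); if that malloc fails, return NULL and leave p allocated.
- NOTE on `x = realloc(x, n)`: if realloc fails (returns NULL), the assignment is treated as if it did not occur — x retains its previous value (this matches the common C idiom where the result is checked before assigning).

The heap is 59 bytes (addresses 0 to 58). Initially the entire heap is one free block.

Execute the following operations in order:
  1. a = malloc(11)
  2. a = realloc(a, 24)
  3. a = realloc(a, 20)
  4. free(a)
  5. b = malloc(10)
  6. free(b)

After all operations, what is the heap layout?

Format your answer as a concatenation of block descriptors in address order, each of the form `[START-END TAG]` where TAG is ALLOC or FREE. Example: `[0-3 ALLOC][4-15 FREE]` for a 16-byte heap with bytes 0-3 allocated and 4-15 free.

Answer: [0-58 FREE]

Derivation:
Op 1: a = malloc(11) -> a = 0; heap: [0-10 ALLOC][11-58 FREE]
Op 2: a = realloc(a, 24) -> a = 0; heap: [0-23 ALLOC][24-58 FREE]
Op 3: a = realloc(a, 20) -> a = 0; heap: [0-19 ALLOC][20-58 FREE]
Op 4: free(a) -> (freed a); heap: [0-58 FREE]
Op 5: b = malloc(10) -> b = 0; heap: [0-9 ALLOC][10-58 FREE]
Op 6: free(b) -> (freed b); heap: [0-58 FREE]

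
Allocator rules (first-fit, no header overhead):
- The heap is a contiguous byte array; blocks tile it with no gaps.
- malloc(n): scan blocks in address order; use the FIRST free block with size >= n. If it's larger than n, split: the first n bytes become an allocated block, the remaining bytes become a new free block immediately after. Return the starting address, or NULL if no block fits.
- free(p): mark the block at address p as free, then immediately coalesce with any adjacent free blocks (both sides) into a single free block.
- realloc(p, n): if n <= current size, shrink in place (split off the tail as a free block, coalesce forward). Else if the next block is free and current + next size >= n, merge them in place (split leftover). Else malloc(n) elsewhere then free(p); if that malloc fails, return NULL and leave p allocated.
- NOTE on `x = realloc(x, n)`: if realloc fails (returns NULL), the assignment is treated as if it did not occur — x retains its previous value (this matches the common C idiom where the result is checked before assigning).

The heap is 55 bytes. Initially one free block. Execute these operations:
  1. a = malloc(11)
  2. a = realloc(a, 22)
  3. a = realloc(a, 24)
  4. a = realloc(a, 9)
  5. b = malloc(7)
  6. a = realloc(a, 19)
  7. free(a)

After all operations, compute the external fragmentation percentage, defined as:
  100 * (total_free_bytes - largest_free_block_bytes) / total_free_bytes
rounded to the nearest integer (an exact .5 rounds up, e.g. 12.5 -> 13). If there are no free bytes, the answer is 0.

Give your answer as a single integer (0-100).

Op 1: a = malloc(11) -> a = 0; heap: [0-10 ALLOC][11-54 FREE]
Op 2: a = realloc(a, 22) -> a = 0; heap: [0-21 ALLOC][22-54 FREE]
Op 3: a = realloc(a, 24) -> a = 0; heap: [0-23 ALLOC][24-54 FREE]
Op 4: a = realloc(a, 9) -> a = 0; heap: [0-8 ALLOC][9-54 FREE]
Op 5: b = malloc(7) -> b = 9; heap: [0-8 ALLOC][9-15 ALLOC][16-54 FREE]
Op 6: a = realloc(a, 19) -> a = 16; heap: [0-8 FREE][9-15 ALLOC][16-34 ALLOC][35-54 FREE]
Op 7: free(a) -> (freed a); heap: [0-8 FREE][9-15 ALLOC][16-54 FREE]
Free blocks: [9 39] total_free=48 largest=39 -> 100*(48-39)/48 = 900/48 = 18.75 -> rounds to 19

Answer: 19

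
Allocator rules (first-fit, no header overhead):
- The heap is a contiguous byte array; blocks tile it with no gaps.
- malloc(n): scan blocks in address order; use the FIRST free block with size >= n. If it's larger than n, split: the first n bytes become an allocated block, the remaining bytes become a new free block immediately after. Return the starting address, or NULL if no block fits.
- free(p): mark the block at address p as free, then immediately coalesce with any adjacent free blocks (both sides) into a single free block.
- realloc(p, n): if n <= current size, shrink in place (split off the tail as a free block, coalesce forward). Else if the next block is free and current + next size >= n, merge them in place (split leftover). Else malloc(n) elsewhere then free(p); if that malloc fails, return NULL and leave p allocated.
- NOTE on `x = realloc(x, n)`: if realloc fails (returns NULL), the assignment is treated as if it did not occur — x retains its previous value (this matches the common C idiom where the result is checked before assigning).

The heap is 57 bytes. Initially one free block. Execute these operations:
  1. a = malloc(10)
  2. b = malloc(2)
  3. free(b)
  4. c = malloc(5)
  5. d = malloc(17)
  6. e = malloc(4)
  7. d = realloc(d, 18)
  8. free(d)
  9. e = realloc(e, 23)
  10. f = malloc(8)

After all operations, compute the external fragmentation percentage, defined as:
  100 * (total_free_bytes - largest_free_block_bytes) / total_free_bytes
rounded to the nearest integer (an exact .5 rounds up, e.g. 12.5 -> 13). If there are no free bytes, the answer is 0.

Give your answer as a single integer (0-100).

Op 1: a = malloc(10) -> a = 0; heap: [0-9 ALLOC][10-56 FREE]
Op 2: b = malloc(2) -> b = 10; heap: [0-9 ALLOC][10-11 ALLOC][12-56 FREE]
Op 3: free(b) -> (freed b); heap: [0-9 ALLOC][10-56 FREE]
Op 4: c = malloc(5) -> c = 10; heap: [0-9 ALLOC][10-14 ALLOC][15-56 FREE]
Op 5: d = malloc(17) -> d = 15; heap: [0-9 ALLOC][10-14 ALLOC][15-31 ALLOC][32-56 FREE]
Op 6: e = malloc(4) -> e = 32; heap: [0-9 ALLOC][10-14 ALLOC][15-31 ALLOC][32-35 ALLOC][36-56 FREE]
Op 7: d = realloc(d, 18) -> d = 36; heap: [0-9 ALLOC][10-14 ALLOC][15-31 FREE][32-35 ALLOC][36-53 ALLOC][54-56 FREE]
Op 8: free(d) -> (freed d); heap: [0-9 ALLOC][10-14 ALLOC][15-31 FREE][32-35 ALLOC][36-56 FREE]
Op 9: e = realloc(e, 23) -> e = 32; heap: [0-9 ALLOC][10-14 ALLOC][15-31 FREE][32-54 ALLOC][55-56 FREE]
Op 10: f = malloc(8) -> f = 15; heap: [0-9 ALLOC][10-14 ALLOC][15-22 ALLOC][23-31 FREE][32-54 ALLOC][55-56 FREE]
Free blocks: [9 2] total_free=11 largest=9 -> 100*(11-9)/11 = 200/11 ≈ 18.182 -> rounds to 18

Answer: 18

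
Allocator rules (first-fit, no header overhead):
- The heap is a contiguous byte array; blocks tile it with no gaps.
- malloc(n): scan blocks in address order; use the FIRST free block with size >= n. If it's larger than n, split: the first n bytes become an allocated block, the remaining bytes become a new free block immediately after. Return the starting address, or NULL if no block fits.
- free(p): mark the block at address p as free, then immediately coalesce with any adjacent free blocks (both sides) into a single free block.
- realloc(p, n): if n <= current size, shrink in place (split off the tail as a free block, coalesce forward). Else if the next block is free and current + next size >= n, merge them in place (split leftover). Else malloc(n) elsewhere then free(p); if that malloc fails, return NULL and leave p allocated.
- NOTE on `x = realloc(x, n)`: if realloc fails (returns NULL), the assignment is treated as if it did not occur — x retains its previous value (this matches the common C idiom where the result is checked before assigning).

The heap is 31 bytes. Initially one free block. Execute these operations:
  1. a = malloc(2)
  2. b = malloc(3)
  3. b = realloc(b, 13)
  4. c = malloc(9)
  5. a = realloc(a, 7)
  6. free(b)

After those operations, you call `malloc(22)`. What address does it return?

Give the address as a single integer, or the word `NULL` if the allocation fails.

Answer: NULL

Derivation:
Op 1: a = malloc(2) -> a = 0; heap: [0-1 ALLOC][2-30 FREE]
Op 2: b = malloc(3) -> b = 2; heap: [0-1 ALLOC][2-4 ALLOC][5-30 FREE]
Op 3: b = realloc(b, 13) -> b = 2; heap: [0-1 ALLOC][2-14 ALLOC][15-30 FREE]
Op 4: c = malloc(9) -> c = 15; heap: [0-1 ALLOC][2-14 ALLOC][15-23 ALLOC][24-30 FREE]
Op 5: a = realloc(a, 7) -> a = 24; heap: [0-1 FREE][2-14 ALLOC][15-23 ALLOC][24-30 ALLOC]
Op 6: free(b) -> (freed b); heap: [0-14 FREE][15-23 ALLOC][24-30 ALLOC]
malloc(22): first-fit scan over [0-14 FREE][15-23 ALLOC][24-30 ALLOC] -> NULL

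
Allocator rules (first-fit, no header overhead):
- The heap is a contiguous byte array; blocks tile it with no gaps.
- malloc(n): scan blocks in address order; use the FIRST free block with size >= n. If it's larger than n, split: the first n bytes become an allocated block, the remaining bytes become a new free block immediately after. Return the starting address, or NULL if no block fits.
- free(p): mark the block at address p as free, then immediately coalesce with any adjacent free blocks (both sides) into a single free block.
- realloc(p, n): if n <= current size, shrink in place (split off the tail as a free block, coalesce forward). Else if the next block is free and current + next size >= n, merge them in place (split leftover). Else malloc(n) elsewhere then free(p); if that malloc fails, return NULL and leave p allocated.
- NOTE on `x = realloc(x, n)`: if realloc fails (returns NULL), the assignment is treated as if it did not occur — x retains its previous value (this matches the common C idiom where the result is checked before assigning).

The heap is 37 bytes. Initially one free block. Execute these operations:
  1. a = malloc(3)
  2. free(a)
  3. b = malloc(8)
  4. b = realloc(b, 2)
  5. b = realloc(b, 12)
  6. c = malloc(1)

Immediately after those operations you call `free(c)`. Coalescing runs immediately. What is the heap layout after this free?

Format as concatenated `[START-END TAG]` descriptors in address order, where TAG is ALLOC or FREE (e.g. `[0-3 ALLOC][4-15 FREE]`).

Answer: [0-11 ALLOC][12-36 FREE]

Derivation:
Op 1: a = malloc(3) -> a = 0; heap: [0-2 ALLOC][3-36 FREE]
Op 2: free(a) -> (freed a); heap: [0-36 FREE]
Op 3: b = malloc(8) -> b = 0; heap: [0-7 ALLOC][8-36 FREE]
Op 4: b = realloc(b, 2) -> b = 0; heap: [0-1 ALLOC][2-36 FREE]
Op 5: b = realloc(b, 12) -> b = 0; heap: [0-11 ALLOC][12-36 FREE]
Op 6: c = malloc(1) -> c = 12; heap: [0-11 ALLOC][12-12 ALLOC][13-36 FREE]
free(c): c = 12 -> block [12-12 ALLOC]; mark free, coalesce with adjacent free neighbors -> [0-11 ALLOC][12-36 FREE]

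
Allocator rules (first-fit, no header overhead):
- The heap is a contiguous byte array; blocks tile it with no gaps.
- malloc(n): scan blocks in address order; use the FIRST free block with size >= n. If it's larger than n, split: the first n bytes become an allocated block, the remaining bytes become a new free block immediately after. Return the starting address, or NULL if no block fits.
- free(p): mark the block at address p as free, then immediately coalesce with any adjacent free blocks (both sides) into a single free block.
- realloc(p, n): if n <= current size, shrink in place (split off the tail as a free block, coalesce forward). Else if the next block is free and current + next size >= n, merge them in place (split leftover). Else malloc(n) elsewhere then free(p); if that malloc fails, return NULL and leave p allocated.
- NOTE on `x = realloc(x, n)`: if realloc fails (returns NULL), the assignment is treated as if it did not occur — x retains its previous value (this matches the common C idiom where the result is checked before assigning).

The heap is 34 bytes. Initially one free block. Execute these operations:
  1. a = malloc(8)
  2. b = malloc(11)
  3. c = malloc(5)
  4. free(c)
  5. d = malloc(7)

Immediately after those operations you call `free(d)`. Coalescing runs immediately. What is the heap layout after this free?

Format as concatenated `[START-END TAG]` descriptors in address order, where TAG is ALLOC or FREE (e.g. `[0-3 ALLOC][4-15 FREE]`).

Op 1: a = malloc(8) -> a = 0; heap: [0-7 ALLOC][8-33 FREE]
Op 2: b = malloc(11) -> b = 8; heap: [0-7 ALLOC][8-18 ALLOC][19-33 FREE]
Op 3: c = malloc(5) -> c = 19; heap: [0-7 ALLOC][8-18 ALLOC][19-23 ALLOC][24-33 FREE]
Op 4: free(c) -> (freed c); heap: [0-7 ALLOC][8-18 ALLOC][19-33 FREE]
Op 5: d = malloc(7) -> d = 19; heap: [0-7 ALLOC][8-18 ALLOC][19-25 ALLOC][26-33 FREE]
free(d): d = 19 -> block [19-25 ALLOC]; mark free, coalesce with adjacent free neighbors -> [0-7 ALLOC][8-18 ALLOC][19-33 FREE]

Answer: [0-7 ALLOC][8-18 ALLOC][19-33 FREE]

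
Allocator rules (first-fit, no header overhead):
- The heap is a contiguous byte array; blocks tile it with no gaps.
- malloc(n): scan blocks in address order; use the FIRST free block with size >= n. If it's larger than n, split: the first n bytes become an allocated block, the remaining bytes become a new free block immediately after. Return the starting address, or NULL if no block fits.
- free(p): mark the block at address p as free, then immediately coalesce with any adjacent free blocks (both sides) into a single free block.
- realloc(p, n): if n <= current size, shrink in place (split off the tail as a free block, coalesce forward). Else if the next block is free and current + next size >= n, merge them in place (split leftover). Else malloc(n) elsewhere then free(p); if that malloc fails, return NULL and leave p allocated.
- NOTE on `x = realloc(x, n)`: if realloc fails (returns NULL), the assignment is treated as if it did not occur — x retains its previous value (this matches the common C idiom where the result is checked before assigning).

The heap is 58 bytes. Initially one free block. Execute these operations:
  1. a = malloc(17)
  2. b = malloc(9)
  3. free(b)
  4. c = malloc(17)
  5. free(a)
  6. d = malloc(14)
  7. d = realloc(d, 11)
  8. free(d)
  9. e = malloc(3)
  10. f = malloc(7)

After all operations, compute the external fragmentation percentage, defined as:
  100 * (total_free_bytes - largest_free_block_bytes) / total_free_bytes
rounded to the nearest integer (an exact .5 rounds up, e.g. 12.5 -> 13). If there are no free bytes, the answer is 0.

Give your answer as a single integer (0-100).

Answer: 23

Derivation:
Op 1: a = malloc(17) -> a = 0; heap: [0-16 ALLOC][17-57 FREE]
Op 2: b = malloc(9) -> b = 17; heap: [0-16 ALLOC][17-25 ALLOC][26-57 FREE]
Op 3: free(b) -> (freed b); heap: [0-16 ALLOC][17-57 FREE]
Op 4: c = malloc(17) -> c = 17; heap: [0-16 ALLOC][17-33 ALLOC][34-57 FREE]
Op 5: free(a) -> (freed a); heap: [0-16 FREE][17-33 ALLOC][34-57 FREE]
Op 6: d = malloc(14) -> d = 0; heap: [0-13 ALLOC][14-16 FREE][17-33 ALLOC][34-57 FREE]
Op 7: d = realloc(d, 11) -> d = 0; heap: [0-10 ALLOC][11-16 FREE][17-33 ALLOC][34-57 FREE]
Op 8: free(d) -> (freed d); heap: [0-16 FREE][17-33 ALLOC][34-57 FREE]
Op 9: e = malloc(3) -> e = 0; heap: [0-2 ALLOC][3-16 FREE][17-33 ALLOC][34-57 FREE]
Op 10: f = malloc(7) -> f = 3; heap: [0-2 ALLOC][3-9 ALLOC][10-16 FREE][17-33 ALLOC][34-57 FREE]
Free blocks: [7 24] total_free=31 largest=24 -> 100*(31-24)/31 = 700/31 ≈ 22.581 -> rounds to 23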